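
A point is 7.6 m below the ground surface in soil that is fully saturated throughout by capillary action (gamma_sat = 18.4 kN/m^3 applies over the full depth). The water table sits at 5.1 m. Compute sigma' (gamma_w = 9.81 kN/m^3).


Result: 115.32 kPa

Derivation:
Total stress = gamma_sat * depth
sigma = 18.4 * 7.6 = 139.84 kPa
Pore water pressure u = gamma_w * (depth - d_wt)
u = 9.81 * (7.6 - 5.1) = 24.525 kPa
Effective stress = sigma - u
sigma' = 139.84 - 24.525 = 115.32 kPa


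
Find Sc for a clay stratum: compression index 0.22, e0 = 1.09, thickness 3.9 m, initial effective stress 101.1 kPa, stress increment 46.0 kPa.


Using Sc = Cc * H / (1 + e0) * log10((sigma0 + delta_sigma) / sigma0)
Stress ratio = (101.1 + 46.0) / 101.1 = 1.455
log10(1.455) = 0.162862
Cc * H / (1 + e0) = 0.22 * 3.9 / (1 + 1.09) = 0.410526
Sc = 0.410526 * 0.162862
Sc = 0.0669 m


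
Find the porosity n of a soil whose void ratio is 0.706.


Using the relation n = e / (1 + e)
n = 0.706 / (1 + 0.706)
n = 0.706 / 1.706
n = 0.4138


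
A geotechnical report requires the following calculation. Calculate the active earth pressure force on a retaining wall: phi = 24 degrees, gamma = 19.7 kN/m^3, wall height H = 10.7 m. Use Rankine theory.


Compute active earth pressure coefficient:
Ka = tan^2(45 - phi/2) = tan^2(33.0) = 0.42173
Compute active force:
Pa = 0.5 * Ka * gamma * H^2
Pa = 0.5 * 0.42173 * 19.7 * 10.7^2
Pa = 475.6 kN/m


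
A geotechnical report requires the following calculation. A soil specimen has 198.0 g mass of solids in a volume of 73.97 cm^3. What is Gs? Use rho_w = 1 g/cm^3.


Using Gs = m_s / (V_s * rho_w)
Since rho_w = 1 g/cm^3:
Gs = 198.0 / 73.97
Gs = 2.677


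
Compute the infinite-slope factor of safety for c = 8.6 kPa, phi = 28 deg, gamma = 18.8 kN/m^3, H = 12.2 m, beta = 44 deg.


Using Fs = c / (gamma*H*sin(beta)*cos(beta)) + tan(phi)/tan(beta)
Cohesion contribution = 8.6 / (18.8*12.2*sin(44)*cos(44))
Cohesion contribution = 0.075037
Friction contribution = tan(28)/tan(44) = 0.550601
Fs = 0.075037 + 0.550601
Fs = 0.626


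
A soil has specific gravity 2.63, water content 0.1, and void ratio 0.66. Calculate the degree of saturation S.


Using S = Gs * w / e
S = 2.63 * 0.1 / 0.66
S = 0.3985


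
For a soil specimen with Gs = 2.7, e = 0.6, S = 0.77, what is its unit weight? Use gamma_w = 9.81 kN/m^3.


Result: 19.387 kN/m^3

Derivation:
Using gamma = gamma_w * (Gs + S*e) / (1 + e)
Numerator: Gs + S*e = 2.7 + 0.77*0.6 = 3.162
Denominator: 1 + e = 1 + 0.6 = 1.6
gamma = 9.81 * 3.162 / 1.6
gamma = 19.387 kN/m^3


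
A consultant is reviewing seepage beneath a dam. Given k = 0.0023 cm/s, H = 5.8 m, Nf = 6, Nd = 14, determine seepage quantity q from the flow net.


Convert k to m/s for unit consistency with H:
k = 0.0023 cm/s = 0.0023 / 100 m/s = 2.3e-05 m/s
Using q = k * H * Nf / Nd
Nf / Nd = 6 / 14 = 0.4286
q = 2.3e-05 * 5.8 * 0.4286
q = 5.717e-05 m^3/s per m


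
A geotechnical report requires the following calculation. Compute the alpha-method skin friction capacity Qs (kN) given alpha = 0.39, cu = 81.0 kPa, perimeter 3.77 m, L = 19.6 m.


Result: 2334.25 kN

Derivation:
Using Qs = alpha * cu * perimeter * L
Qs = 0.39 * 81.0 * 3.77 * 19.6
Qs = 2334.25 kN


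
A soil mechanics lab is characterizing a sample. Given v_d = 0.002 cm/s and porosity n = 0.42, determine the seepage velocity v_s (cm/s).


Result: 0.00476 cm/s

Derivation:
Using v_s = v_d / n
v_s = 0.002 / 0.42
v_s = 0.00476 cm/s


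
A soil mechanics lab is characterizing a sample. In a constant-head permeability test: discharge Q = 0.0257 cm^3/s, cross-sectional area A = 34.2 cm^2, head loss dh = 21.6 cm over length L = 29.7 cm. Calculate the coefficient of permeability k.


Result: 0.001033 cm/s

Derivation:
Compute hydraulic gradient:
i = dh / L = 21.6 / 29.7 = 0.727273
Then apply Darcy's law:
k = Q / (A * i)
k = 0.0257 / (34.2 * 0.727273)
k = 0.0257 / 24.8727
k = 0.001033 cm/s


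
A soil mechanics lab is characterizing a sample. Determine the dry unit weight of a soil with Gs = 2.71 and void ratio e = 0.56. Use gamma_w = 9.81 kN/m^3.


Using gamma_d = Gs * gamma_w / (1 + e)
gamma_d = 2.71 * 9.81 / (1 + 0.56)
gamma_d = 2.71 * 9.81 / 1.56
gamma_d = 17.042 kN/m^3


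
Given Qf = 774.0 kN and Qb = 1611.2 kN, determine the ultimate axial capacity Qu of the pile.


Result: 2385.2 kN

Derivation:
Using Qu = Qf + Qb
Qu = 774.0 + 1611.2
Qu = 2385.2 kN


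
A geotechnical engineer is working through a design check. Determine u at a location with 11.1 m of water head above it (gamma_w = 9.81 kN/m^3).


Using u = gamma_w * h_w
u = 9.81 * 11.1
u = 108.89 kPa


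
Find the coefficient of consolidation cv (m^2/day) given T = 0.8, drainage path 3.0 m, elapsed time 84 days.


Using cv = T * H_dr^2 / t
H_dr^2 = 3.0^2 = 9.0
cv = 0.8 * 9.0 / 84
cv = 0.08571 m^2/day


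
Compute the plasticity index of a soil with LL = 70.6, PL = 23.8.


Using PI = LL - PL
PI = 70.6 - 23.8
PI = 46.8


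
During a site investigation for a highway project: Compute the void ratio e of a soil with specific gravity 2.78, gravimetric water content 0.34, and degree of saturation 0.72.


Result: 1.3128

Derivation:
Using the relation e = Gs * w / S
e = 2.78 * 0.34 / 0.72
e = 1.3128


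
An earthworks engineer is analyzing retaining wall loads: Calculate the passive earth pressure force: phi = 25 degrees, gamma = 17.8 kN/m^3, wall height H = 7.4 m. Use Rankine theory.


Compute passive earth pressure coefficient:
Kp = tan^2(45 + phi/2) = tan^2(57.5) = 2.463913
Compute passive force:
Pp = 0.5 * Kp * gamma * H^2
Pp = 0.5 * 2.463913 * 17.8 * 7.4^2
Pp = 1200.82 kN/m


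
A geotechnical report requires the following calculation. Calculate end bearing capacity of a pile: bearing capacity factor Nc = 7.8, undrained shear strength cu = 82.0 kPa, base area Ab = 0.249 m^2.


Using Qb = Nc * cu * Ab
Qb = 7.8 * 82.0 * 0.249
Qb = 159.26 kN


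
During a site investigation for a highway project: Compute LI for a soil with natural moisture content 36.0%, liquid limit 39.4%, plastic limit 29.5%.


First compute the plasticity index:
PI = LL - PL = 39.4 - 29.5 = 9.9
Then compute the liquidity index:
LI = (w - PL) / PI
LI = (36.0 - 29.5) / 9.9
LI = 0.657


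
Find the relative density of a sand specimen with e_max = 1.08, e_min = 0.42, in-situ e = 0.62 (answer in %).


Result: 69.7 %

Derivation:
Using Dr = (e_max - e) / (e_max - e_min) * 100
e_max - e = 1.08 - 0.62 = 0.46
e_max - e_min = 1.08 - 0.42 = 0.66
Dr = 0.46 / 0.66 * 100
Dr = 69.7 %


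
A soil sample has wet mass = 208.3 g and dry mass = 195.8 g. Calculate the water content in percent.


Result: 6.38 %

Derivation:
Using w = (m_wet - m_dry) / m_dry * 100
m_wet - m_dry = 208.3 - 195.8 = 12.5 g
w = 12.5 / 195.8 * 100
w = 6.38 %


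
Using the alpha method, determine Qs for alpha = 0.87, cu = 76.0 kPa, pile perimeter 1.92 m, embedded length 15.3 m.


Using Qs = alpha * cu * perimeter * L
Qs = 0.87 * 76.0 * 1.92 * 15.3
Qs = 1942.34 kN


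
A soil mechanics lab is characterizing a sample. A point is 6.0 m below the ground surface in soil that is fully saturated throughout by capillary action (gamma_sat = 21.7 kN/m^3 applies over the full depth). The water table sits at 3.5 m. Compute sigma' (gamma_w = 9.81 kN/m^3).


Total stress = gamma_sat * depth
sigma = 21.7 * 6.0 = 130.2 kPa
Pore water pressure u = gamma_w * (depth - d_wt)
u = 9.81 * (6.0 - 3.5) = 24.525 kPa
Effective stress = sigma - u
sigma' = 130.2 - 24.525 = 105.68 kPa


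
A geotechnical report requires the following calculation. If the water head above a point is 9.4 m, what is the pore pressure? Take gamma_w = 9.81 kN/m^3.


Using u = gamma_w * h_w
u = 9.81 * 9.4
u = 92.21 kPa


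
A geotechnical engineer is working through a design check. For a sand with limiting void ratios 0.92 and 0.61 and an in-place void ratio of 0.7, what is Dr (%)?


Using Dr = (e_max - e) / (e_max - e_min) * 100
e_max - e = 0.92 - 0.7 = 0.22
e_max - e_min = 0.92 - 0.61 = 0.31
Dr = 0.22 / 0.31 * 100
Dr = 70.97 %


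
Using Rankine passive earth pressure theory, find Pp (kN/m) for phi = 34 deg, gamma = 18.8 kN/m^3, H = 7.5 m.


Result: 1870.26 kN/m

Derivation:
Compute passive earth pressure coefficient:
Kp = tan^2(45 + phi/2) = tan^2(62.0) = 3.537132
Compute passive force:
Pp = 0.5 * Kp * gamma * H^2
Pp = 0.5 * 3.537132 * 18.8 * 7.5^2
Pp = 1870.26 kN/m


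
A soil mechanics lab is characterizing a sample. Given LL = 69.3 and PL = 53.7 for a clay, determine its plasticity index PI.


Result: 15.6

Derivation:
Using PI = LL - PL
PI = 69.3 - 53.7
PI = 15.6


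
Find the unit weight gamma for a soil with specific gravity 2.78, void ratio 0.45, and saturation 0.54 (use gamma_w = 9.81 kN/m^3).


Using gamma = gamma_w * (Gs + S*e) / (1 + e)
Numerator: Gs + S*e = 2.78 + 0.54*0.45 = 3.023
Denominator: 1 + e = 1 + 0.45 = 1.45
gamma = 9.81 * 3.023 / 1.45
gamma = 20.452 kN/m^3


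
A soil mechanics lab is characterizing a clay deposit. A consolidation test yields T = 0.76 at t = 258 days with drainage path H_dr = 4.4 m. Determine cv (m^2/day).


Result: 0.05703 m^2/day

Derivation:
Using cv = T * H_dr^2 / t
H_dr^2 = 4.4^2 = 19.36
cv = 0.76 * 19.36 / 258
cv = 0.05703 m^2/day


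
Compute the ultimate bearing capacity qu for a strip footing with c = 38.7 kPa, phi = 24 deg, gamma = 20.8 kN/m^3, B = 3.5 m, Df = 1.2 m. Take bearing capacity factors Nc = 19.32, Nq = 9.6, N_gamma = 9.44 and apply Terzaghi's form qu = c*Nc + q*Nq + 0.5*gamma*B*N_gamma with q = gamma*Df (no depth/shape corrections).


Compute qu = c*Nc + gamma*Df*Nq + 0.5*gamma*B*N_gamma
Term 1: 38.7 * 19.32 = 747.684
Term 2: 20.8 * 1.2 * 9.6 = 239.616
Term 3: 0.5 * 20.8 * 3.5 * 9.44 = 343.616
qu = 747.684 + 239.616 + 343.616
qu = 1330.92 kPa


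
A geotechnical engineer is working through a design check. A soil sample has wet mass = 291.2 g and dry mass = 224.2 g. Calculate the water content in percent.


Result: 29.88 %

Derivation:
Using w = (m_wet - m_dry) / m_dry * 100
m_wet - m_dry = 291.2 - 224.2 = 67.0 g
w = 67.0 / 224.2 * 100
w = 29.88 %


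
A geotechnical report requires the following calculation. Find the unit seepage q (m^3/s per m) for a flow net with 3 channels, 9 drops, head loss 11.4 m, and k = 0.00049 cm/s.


Convert k to m/s for unit consistency with H:
k = 0.00049 cm/s = 0.00049 / 100 m/s = 4.9e-06 m/s
Using q = k * H * Nf / Nd
Nf / Nd = 3 / 9 = 0.3333
q = 4.9e-06 * 11.4 * 0.3333
q = 1.862e-05 m^3/s per m


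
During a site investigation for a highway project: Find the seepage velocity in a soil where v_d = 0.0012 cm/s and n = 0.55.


Using v_s = v_d / n
v_s = 0.0012 / 0.55
v_s = 0.00218 cm/s


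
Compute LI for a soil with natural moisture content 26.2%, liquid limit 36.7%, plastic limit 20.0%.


Result: 0.371

Derivation:
First compute the plasticity index:
PI = LL - PL = 36.7 - 20.0 = 16.7
Then compute the liquidity index:
LI = (w - PL) / PI
LI = (26.2 - 20.0) / 16.7
LI = 0.371


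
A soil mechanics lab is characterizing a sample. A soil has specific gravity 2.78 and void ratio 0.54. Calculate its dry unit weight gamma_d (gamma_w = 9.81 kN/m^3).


Using gamma_d = Gs * gamma_w / (1 + e)
gamma_d = 2.78 * 9.81 / (1 + 0.54)
gamma_d = 2.78 * 9.81 / 1.54
gamma_d = 17.709 kN/m^3


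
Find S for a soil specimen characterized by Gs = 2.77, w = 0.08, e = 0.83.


Using S = Gs * w / e
S = 2.77 * 0.08 / 0.83
S = 0.267


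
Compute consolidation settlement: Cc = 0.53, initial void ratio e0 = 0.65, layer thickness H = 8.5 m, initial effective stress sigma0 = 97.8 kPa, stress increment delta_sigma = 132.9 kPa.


Result: 1.0176 m

Derivation:
Using Sc = Cc * H / (1 + e0) * log10((sigma0 + delta_sigma) / sigma0)
Stress ratio = (97.8 + 132.9) / 97.8 = 2.3589
log10(2.3589) = 0.372709
Cc * H / (1 + e0) = 0.53 * 8.5 / (1 + 0.65) = 2.7303
Sc = 2.7303 * 0.372709
Sc = 1.0176 m


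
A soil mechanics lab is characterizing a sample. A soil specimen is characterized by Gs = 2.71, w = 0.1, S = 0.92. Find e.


Result: 0.2946

Derivation:
Using the relation e = Gs * w / S
e = 2.71 * 0.1 / 0.92
e = 0.2946


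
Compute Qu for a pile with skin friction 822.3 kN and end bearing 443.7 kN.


Result: 1266.0 kN

Derivation:
Using Qu = Qf + Qb
Qu = 822.3 + 443.7
Qu = 1266.0 kN


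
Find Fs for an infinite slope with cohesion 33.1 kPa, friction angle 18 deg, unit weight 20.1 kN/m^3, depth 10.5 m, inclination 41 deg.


Using Fs = c / (gamma*H*sin(beta)*cos(beta)) + tan(phi)/tan(beta)
Cohesion contribution = 33.1 / (20.1*10.5*sin(41)*cos(41))
Cohesion contribution = 0.316752
Friction contribution = tan(18)/tan(41) = 0.373777
Fs = 0.316752 + 0.373777
Fs = 0.691


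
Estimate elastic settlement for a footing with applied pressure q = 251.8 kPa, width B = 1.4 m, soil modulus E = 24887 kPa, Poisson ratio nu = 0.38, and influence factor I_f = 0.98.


Using Se = q * B * (1 - nu^2) * I_f / E
1 - nu^2 = 1 - 0.38^2 = 0.8556
Se = 251.8 * 1.4 * 0.8556 * 0.98 / 24887
Se = 0.011877 m
Convert to mm: Se = 0.011877 * 1000 = 11.877 mm


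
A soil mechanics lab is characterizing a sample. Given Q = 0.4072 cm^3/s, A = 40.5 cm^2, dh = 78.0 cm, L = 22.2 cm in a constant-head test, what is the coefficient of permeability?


Compute hydraulic gradient:
i = dh / L = 78.0 / 22.2 = 3.51351
Then apply Darcy's law:
k = Q / (A * i)
k = 0.4072 / (40.5 * 3.51351)
k = 0.4072 / 142.297
k = 0.002862 cm/s


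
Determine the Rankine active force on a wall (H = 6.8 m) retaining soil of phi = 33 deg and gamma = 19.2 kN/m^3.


Compute active earth pressure coefficient:
Ka = tan^2(45 - phi/2) = tan^2(28.5) = 0.294801
Compute active force:
Pa = 0.5 * Ka * gamma * H^2
Pa = 0.5 * 0.294801 * 19.2 * 6.8^2
Pa = 130.86 kN/m


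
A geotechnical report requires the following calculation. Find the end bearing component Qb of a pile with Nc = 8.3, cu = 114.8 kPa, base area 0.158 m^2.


Using Qb = Nc * cu * Ab
Qb = 8.3 * 114.8 * 0.158
Qb = 150.55 kN


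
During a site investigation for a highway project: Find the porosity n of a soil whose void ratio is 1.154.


Result: 0.5357

Derivation:
Using the relation n = e / (1 + e)
n = 1.154 / (1 + 1.154)
n = 1.154 / 2.154
n = 0.5357


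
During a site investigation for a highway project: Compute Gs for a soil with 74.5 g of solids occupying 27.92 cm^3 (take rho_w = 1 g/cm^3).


Using Gs = m_s / (V_s * rho_w)
Since rho_w = 1 g/cm^3:
Gs = 74.5 / 27.92
Gs = 2.668


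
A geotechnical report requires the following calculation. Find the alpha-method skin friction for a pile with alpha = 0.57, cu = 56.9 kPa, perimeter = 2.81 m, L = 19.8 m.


Using Qs = alpha * cu * perimeter * L
Qs = 0.57 * 56.9 * 2.81 * 19.8
Qs = 1804.51 kN


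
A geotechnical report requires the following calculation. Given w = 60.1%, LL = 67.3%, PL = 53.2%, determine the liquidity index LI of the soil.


First compute the plasticity index:
PI = LL - PL = 67.3 - 53.2 = 14.1
Then compute the liquidity index:
LI = (w - PL) / PI
LI = (60.1 - 53.2) / 14.1
LI = 0.489


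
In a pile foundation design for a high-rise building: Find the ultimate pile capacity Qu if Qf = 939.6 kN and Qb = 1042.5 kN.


Result: 1982.1 kN

Derivation:
Using Qu = Qf + Qb
Qu = 939.6 + 1042.5
Qu = 1982.1 kN


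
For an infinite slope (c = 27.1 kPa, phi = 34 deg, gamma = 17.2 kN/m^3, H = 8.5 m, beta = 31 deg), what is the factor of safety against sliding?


Result: 1.542

Derivation:
Using Fs = c / (gamma*H*sin(beta)*cos(beta)) + tan(phi)/tan(beta)
Cohesion contribution = 27.1 / (17.2*8.5*sin(31)*cos(31))
Cohesion contribution = 0.419872
Friction contribution = tan(34)/tan(31) = 1.12257
Fs = 0.419872 + 1.12257
Fs = 1.542


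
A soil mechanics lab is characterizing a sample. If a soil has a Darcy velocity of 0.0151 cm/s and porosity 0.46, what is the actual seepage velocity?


Using v_s = v_d / n
v_s = 0.0151 / 0.46
v_s = 0.03283 cm/s


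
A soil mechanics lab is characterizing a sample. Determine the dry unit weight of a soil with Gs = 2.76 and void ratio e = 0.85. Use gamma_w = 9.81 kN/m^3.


Using gamma_d = Gs * gamma_w / (1 + e)
gamma_d = 2.76 * 9.81 / (1 + 0.85)
gamma_d = 2.76 * 9.81 / 1.85
gamma_d = 14.635 kN/m^3


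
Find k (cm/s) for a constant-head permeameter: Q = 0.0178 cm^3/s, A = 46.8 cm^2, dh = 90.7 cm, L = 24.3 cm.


Result: 0.000102 cm/s

Derivation:
Compute hydraulic gradient:
i = dh / L = 90.7 / 24.3 = 3.73251
Then apply Darcy's law:
k = Q / (A * i)
k = 0.0178 / (46.8 * 3.73251)
k = 0.0178 / 174.681
k = 0.000102 cm/s


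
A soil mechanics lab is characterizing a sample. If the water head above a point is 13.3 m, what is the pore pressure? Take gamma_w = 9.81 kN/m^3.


Using u = gamma_w * h_w
u = 9.81 * 13.3
u = 130.47 kPa


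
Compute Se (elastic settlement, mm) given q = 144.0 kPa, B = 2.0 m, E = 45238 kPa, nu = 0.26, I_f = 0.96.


Result: 5.699 mm

Derivation:
Using Se = q * B * (1 - nu^2) * I_f / E
1 - nu^2 = 1 - 0.26^2 = 0.9324
Se = 144.0 * 2.0 * 0.9324 * 0.96 / 45238
Se = 0.005699 m
Convert to mm: Se = 0.005699 * 1000 = 5.699 mm


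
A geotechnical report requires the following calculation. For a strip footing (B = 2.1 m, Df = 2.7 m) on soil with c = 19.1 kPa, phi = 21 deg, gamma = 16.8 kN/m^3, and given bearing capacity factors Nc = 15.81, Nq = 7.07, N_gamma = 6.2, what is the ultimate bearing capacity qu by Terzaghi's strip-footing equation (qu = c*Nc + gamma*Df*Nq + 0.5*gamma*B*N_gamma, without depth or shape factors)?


Compute qu = c*Nc + gamma*Df*Nq + 0.5*gamma*B*N_gamma
Term 1: 19.1 * 15.81 = 301.971
Term 2: 16.8 * 2.7 * 7.07 = 320.6952
Term 3: 0.5 * 16.8 * 2.1 * 6.2 = 109.368
qu = 301.971 + 320.6952 + 109.368
qu = 732.03 kPa


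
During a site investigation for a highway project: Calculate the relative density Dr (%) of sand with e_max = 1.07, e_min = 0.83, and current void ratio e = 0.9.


Result: 70.83 %

Derivation:
Using Dr = (e_max - e) / (e_max - e_min) * 100
e_max - e = 1.07 - 0.9 = 0.17
e_max - e_min = 1.07 - 0.83 = 0.24
Dr = 0.17 / 0.24 * 100
Dr = 70.83 %


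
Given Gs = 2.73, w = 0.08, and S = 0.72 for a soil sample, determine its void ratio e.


Using the relation e = Gs * w / S
e = 2.73 * 0.08 / 0.72
e = 0.3033


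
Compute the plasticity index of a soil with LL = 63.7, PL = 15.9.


Using PI = LL - PL
PI = 63.7 - 15.9
PI = 47.8


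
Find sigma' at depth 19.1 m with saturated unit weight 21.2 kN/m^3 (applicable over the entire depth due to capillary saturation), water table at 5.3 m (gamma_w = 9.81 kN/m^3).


Result: 269.54 kPa

Derivation:
Total stress = gamma_sat * depth
sigma = 21.2 * 19.1 = 404.92 kPa
Pore water pressure u = gamma_w * (depth - d_wt)
u = 9.81 * (19.1 - 5.3) = 135.378 kPa
Effective stress = sigma - u
sigma' = 404.92 - 135.378 = 269.54 kPa


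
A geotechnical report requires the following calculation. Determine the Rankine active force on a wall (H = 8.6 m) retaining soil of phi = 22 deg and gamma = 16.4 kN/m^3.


Compute active earth pressure coefficient:
Ka = tan^2(45 - phi/2) = tan^2(34.0) = 0.454962
Compute active force:
Pa = 0.5 * Ka * gamma * H^2
Pa = 0.5 * 0.454962 * 16.4 * 8.6^2
Pa = 275.92 kN/m


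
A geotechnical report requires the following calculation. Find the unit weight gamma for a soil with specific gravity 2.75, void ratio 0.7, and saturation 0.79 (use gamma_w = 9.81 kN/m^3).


Using gamma = gamma_w * (Gs + S*e) / (1 + e)
Numerator: Gs + S*e = 2.75 + 0.79*0.7 = 3.303
Denominator: 1 + e = 1 + 0.7 = 1.7
gamma = 9.81 * 3.303 / 1.7
gamma = 19.06 kN/m^3


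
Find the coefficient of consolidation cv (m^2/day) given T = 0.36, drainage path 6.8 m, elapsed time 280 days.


Using cv = T * H_dr^2 / t
H_dr^2 = 6.8^2 = 46.24
cv = 0.36 * 46.24 / 280
cv = 0.05945 m^2/day


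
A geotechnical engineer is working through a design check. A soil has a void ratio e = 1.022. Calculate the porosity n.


Result: 0.5054

Derivation:
Using the relation n = e / (1 + e)
n = 1.022 / (1 + 1.022)
n = 1.022 / 2.022
n = 0.5054


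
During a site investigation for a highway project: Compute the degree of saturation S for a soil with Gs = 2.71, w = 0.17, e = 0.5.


Using S = Gs * w / e
S = 2.71 * 0.17 / 0.5
S = 0.9214


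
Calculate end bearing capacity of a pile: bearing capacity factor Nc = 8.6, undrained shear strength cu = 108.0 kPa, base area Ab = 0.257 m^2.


Result: 238.7 kN

Derivation:
Using Qb = Nc * cu * Ab
Qb = 8.6 * 108.0 * 0.257
Qb = 238.7 kN


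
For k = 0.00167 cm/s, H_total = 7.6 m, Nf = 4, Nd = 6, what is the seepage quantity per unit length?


Convert k to m/s for unit consistency with H:
k = 0.00167 cm/s = 0.00167 / 100 m/s = 1.67e-05 m/s
Using q = k * H * Nf / Nd
Nf / Nd = 4 / 6 = 0.6667
q = 1.67e-05 * 7.6 * 0.6667
q = 8.461e-05 m^3/s per m


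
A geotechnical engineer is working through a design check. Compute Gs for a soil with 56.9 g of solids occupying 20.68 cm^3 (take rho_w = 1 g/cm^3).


Result: 2.751

Derivation:
Using Gs = m_s / (V_s * rho_w)
Since rho_w = 1 g/cm^3:
Gs = 56.9 / 20.68
Gs = 2.751


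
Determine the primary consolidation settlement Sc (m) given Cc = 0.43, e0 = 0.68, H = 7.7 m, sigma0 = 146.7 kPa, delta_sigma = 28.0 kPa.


Using Sc = Cc * H / (1 + e0) * log10((sigma0 + delta_sigma) / sigma0)
Stress ratio = (146.7 + 28.0) / 146.7 = 1.19087
log10(1.19087) = 0.0758628
Cc * H / (1 + e0) = 0.43 * 7.7 / (1 + 0.68) = 1.97083
Sc = 1.97083 * 0.0758628
Sc = 0.1495 m


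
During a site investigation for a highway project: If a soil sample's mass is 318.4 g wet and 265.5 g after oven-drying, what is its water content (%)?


Result: 19.92 %

Derivation:
Using w = (m_wet - m_dry) / m_dry * 100
m_wet - m_dry = 318.4 - 265.5 = 52.9 g
w = 52.9 / 265.5 * 100
w = 19.92 %


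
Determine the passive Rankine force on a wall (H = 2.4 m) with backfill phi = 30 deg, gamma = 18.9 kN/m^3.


Compute passive earth pressure coefficient:
Kp = tan^2(45 + phi/2) = tan^2(60.0) = 3
Compute passive force:
Pp = 0.5 * Kp * gamma * H^2
Pp = 0.5 * 3 * 18.9 * 2.4^2
Pp = 163.3 kN/m


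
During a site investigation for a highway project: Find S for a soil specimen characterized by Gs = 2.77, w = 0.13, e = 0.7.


Using S = Gs * w / e
S = 2.77 * 0.13 / 0.7
S = 0.5144


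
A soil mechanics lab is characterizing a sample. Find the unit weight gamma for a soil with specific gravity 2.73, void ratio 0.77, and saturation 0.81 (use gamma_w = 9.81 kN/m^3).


Using gamma = gamma_w * (Gs + S*e) / (1 + e)
Numerator: Gs + S*e = 2.73 + 0.81*0.77 = 3.3537
Denominator: 1 + e = 1 + 0.77 = 1.77
gamma = 9.81 * 3.3537 / 1.77
gamma = 18.587 kN/m^3


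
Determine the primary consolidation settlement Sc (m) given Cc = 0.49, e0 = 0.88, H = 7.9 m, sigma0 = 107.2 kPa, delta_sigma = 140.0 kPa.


Using Sc = Cc * H / (1 + e0) * log10((sigma0 + delta_sigma) / sigma0)
Stress ratio = (107.2 + 140.0) / 107.2 = 2.30597
log10(2.30597) = 0.362854
Cc * H / (1 + e0) = 0.49 * 7.9 / (1 + 0.88) = 2.05904
Sc = 2.05904 * 0.362854
Sc = 0.7471 m


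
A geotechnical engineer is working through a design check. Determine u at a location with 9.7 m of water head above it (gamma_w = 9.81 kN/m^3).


Using u = gamma_w * h_w
u = 9.81 * 9.7
u = 95.16 kPa


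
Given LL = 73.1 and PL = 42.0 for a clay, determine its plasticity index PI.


Result: 31.1

Derivation:
Using PI = LL - PL
PI = 73.1 - 42.0
PI = 31.1


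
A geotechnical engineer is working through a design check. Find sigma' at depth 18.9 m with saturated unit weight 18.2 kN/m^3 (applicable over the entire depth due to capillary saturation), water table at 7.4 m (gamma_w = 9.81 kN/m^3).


Total stress = gamma_sat * depth
sigma = 18.2 * 18.9 = 343.98 kPa
Pore water pressure u = gamma_w * (depth - d_wt)
u = 9.81 * (18.9 - 7.4) = 112.815 kPa
Effective stress = sigma - u
sigma' = 343.98 - 112.815 = 231.17 kPa


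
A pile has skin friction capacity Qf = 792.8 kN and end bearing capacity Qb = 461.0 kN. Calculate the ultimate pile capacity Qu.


Using Qu = Qf + Qb
Qu = 792.8 + 461.0
Qu = 1253.8 kN


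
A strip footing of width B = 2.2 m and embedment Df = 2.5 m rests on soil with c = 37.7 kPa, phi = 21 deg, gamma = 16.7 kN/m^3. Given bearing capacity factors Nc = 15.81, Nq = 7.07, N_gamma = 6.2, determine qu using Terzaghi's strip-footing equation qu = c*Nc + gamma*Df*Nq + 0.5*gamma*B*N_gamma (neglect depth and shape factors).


Compute qu = c*Nc + gamma*Df*Nq + 0.5*gamma*B*N_gamma
Term 1: 37.7 * 15.81 = 596.037
Term 2: 16.7 * 2.5 * 7.07 = 295.1725
Term 3: 0.5 * 16.7 * 2.2 * 6.2 = 113.894
qu = 596.037 + 295.1725 + 113.894
qu = 1005.1 kPa


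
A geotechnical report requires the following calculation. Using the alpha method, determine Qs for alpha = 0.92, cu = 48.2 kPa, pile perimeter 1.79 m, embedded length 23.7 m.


Result: 1881.21 kN

Derivation:
Using Qs = alpha * cu * perimeter * L
Qs = 0.92 * 48.2 * 1.79 * 23.7
Qs = 1881.21 kN


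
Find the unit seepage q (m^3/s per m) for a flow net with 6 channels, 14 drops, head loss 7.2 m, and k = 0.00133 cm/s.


Convert k to m/s for unit consistency with H:
k = 0.00133 cm/s = 0.00133 / 100 m/s = 1.33e-05 m/s
Using q = k * H * Nf / Nd
Nf / Nd = 6 / 14 = 0.4286
q = 1.33e-05 * 7.2 * 0.4286
q = 4.104e-05 m^3/s per m


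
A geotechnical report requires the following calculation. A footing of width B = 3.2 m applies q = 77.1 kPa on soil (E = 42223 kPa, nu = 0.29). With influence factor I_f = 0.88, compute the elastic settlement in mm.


Result: 4.71 mm

Derivation:
Using Se = q * B * (1 - nu^2) * I_f / E
1 - nu^2 = 1 - 0.29^2 = 0.9159
Se = 77.1 * 3.2 * 0.9159 * 0.88 / 42223
Se = 0.004710 m
Convert to mm: Se = 0.004710 * 1000 = 4.71 mm


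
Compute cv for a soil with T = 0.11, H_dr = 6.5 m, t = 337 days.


Using cv = T * H_dr^2 / t
H_dr^2 = 6.5^2 = 42.25
cv = 0.11 * 42.25 / 337
cv = 0.01379 m^2/day


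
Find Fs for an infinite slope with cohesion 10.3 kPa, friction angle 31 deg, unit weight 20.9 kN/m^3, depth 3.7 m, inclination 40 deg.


Using Fs = c / (gamma*H*sin(beta)*cos(beta)) + tan(phi)/tan(beta)
Cohesion contribution = 10.3 / (20.9*3.7*sin(40)*cos(40))
Cohesion contribution = 0.2705
Friction contribution = tan(31)/tan(40) = 0.716078
Fs = 0.2705 + 0.716078
Fs = 0.987


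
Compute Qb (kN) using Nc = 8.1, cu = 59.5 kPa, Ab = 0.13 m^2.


Using Qb = Nc * cu * Ab
Qb = 8.1 * 59.5 * 0.13
Qb = 62.65 kN


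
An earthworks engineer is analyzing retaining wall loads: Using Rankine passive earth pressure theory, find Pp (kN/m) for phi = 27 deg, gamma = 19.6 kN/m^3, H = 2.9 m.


Result: 219.47 kN/m

Derivation:
Compute passive earth pressure coefficient:
Kp = tan^2(45 + phi/2) = tan^2(58.5) = 2.66294
Compute passive force:
Pp = 0.5 * Kp * gamma * H^2
Pp = 0.5 * 2.66294 * 19.6 * 2.9^2
Pp = 219.47 kN/m


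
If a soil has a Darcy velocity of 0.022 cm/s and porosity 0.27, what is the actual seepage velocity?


Result: 0.08148 cm/s

Derivation:
Using v_s = v_d / n
v_s = 0.022 / 0.27
v_s = 0.08148 cm/s


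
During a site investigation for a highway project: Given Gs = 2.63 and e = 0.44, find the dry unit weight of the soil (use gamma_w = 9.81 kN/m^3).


Result: 17.917 kN/m^3

Derivation:
Using gamma_d = Gs * gamma_w / (1 + e)
gamma_d = 2.63 * 9.81 / (1 + 0.44)
gamma_d = 2.63 * 9.81 / 1.44
gamma_d = 17.917 kN/m^3


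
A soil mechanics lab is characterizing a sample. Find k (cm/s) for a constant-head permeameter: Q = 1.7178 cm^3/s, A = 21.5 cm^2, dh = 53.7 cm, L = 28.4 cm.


Result: 0.042255 cm/s

Derivation:
Compute hydraulic gradient:
i = dh / L = 53.7 / 28.4 = 1.89085
Then apply Darcy's law:
k = Q / (A * i)
k = 1.7178 / (21.5 * 1.89085)
k = 1.7178 / 40.6532
k = 0.042255 cm/s


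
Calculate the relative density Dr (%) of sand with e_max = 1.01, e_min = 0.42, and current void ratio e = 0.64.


Using Dr = (e_max - e) / (e_max - e_min) * 100
e_max - e = 1.01 - 0.64 = 0.37
e_max - e_min = 1.01 - 0.42 = 0.59
Dr = 0.37 / 0.59 * 100
Dr = 62.71 %


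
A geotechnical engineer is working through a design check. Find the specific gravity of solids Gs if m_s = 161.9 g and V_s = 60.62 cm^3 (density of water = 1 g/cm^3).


Result: 2.671

Derivation:
Using Gs = m_s / (V_s * rho_w)
Since rho_w = 1 g/cm^3:
Gs = 161.9 / 60.62
Gs = 2.671


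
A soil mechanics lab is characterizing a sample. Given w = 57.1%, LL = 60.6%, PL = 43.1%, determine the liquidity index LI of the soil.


First compute the plasticity index:
PI = LL - PL = 60.6 - 43.1 = 17.5
Then compute the liquidity index:
LI = (w - PL) / PI
LI = (57.1 - 43.1) / 17.5
LI = 0.8


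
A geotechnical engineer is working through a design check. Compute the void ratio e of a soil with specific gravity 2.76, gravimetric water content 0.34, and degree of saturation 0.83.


Result: 1.1306

Derivation:
Using the relation e = Gs * w / S
e = 2.76 * 0.34 / 0.83
e = 1.1306


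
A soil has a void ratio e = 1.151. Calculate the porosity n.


Result: 0.5351

Derivation:
Using the relation n = e / (1 + e)
n = 1.151 / (1 + 1.151)
n = 1.151 / 2.151
n = 0.5351


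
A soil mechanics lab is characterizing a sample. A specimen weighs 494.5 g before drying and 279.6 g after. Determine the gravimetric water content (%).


Result: 76.86 %

Derivation:
Using w = (m_wet - m_dry) / m_dry * 100
m_wet - m_dry = 494.5 - 279.6 = 214.9 g
w = 214.9 / 279.6 * 100
w = 76.86 %


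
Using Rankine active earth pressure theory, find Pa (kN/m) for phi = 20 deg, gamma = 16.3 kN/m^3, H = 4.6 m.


Result: 84.55 kN/m

Derivation:
Compute active earth pressure coefficient:
Ka = tan^2(45 - phi/2) = tan^2(35.0) = 0.490291
Compute active force:
Pa = 0.5 * Ka * gamma * H^2
Pa = 0.5 * 0.490291 * 16.3 * 4.6^2
Pa = 84.55 kN/m


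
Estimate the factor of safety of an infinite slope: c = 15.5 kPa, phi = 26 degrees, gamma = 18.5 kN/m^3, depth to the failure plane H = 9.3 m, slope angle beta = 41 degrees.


Using Fs = c / (gamma*H*sin(beta)*cos(beta)) + tan(phi)/tan(beta)
Cohesion contribution = 15.5 / (18.5*9.3*sin(41)*cos(41))
Cohesion contribution = 0.181951
Friction contribution = tan(26)/tan(41) = 0.561072
Fs = 0.181951 + 0.561072
Fs = 0.743


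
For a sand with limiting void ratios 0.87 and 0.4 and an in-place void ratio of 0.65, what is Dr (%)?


Result: 46.81 %

Derivation:
Using Dr = (e_max - e) / (e_max - e_min) * 100
e_max - e = 0.87 - 0.65 = 0.22
e_max - e_min = 0.87 - 0.4 = 0.47
Dr = 0.22 / 0.47 * 100
Dr = 46.81 %


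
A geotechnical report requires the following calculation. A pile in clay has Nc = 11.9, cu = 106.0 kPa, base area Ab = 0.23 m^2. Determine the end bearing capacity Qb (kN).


Using Qb = Nc * cu * Ab
Qb = 11.9 * 106.0 * 0.23
Qb = 290.12 kN


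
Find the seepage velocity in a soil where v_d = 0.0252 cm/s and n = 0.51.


Using v_s = v_d / n
v_s = 0.0252 / 0.51
v_s = 0.04941 cm/s


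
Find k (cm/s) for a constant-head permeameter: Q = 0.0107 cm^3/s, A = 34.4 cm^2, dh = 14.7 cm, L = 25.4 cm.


Result: 0.000537 cm/s

Derivation:
Compute hydraulic gradient:
i = dh / L = 14.7 / 25.4 = 0.57874
Then apply Darcy's law:
k = Q / (A * i)
k = 0.0107 / (34.4 * 0.57874)
k = 0.0107 / 19.9087
k = 0.000537 cm/s


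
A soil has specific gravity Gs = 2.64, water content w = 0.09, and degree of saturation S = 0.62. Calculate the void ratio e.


Using the relation e = Gs * w / S
e = 2.64 * 0.09 / 0.62
e = 0.3832


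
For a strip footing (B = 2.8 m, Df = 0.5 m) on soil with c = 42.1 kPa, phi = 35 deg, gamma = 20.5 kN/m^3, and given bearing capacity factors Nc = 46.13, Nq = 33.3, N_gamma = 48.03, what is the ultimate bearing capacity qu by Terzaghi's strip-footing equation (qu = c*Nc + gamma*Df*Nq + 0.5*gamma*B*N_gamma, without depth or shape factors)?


Result: 3661.86 kPa

Derivation:
Compute qu = c*Nc + gamma*Df*Nq + 0.5*gamma*B*N_gamma
Term 1: 42.1 * 46.13 = 1942.073
Term 2: 20.5 * 0.5 * 33.3 = 341.325
Term 3: 0.5 * 20.5 * 2.8 * 48.03 = 1378.461
qu = 1942.073 + 341.325 + 1378.461
qu = 3661.86 kPa


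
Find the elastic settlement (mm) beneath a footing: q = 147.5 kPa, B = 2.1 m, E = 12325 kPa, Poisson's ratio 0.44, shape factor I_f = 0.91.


Using Se = q * B * (1 - nu^2) * I_f / E
1 - nu^2 = 1 - 0.44^2 = 0.8064
Se = 147.5 * 2.1 * 0.8064 * 0.91 / 12325
Se = 0.018442 m
Convert to mm: Se = 0.018442 * 1000 = 18.442 mm


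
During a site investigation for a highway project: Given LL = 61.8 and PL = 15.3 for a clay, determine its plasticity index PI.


Using PI = LL - PL
PI = 61.8 - 15.3
PI = 46.5


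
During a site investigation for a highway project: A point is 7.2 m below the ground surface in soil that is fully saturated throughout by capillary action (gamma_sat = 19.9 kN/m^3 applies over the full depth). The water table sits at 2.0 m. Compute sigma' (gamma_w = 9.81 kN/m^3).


Total stress = gamma_sat * depth
sigma = 19.9 * 7.2 = 143.28 kPa
Pore water pressure u = gamma_w * (depth - d_wt)
u = 9.81 * (7.2 - 2.0) = 51.012 kPa
Effective stress = sigma - u
sigma' = 143.28 - 51.012 = 92.27 kPa


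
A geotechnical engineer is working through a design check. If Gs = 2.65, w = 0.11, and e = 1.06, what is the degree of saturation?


Result: 0.275

Derivation:
Using S = Gs * w / e
S = 2.65 * 0.11 / 1.06
S = 0.275


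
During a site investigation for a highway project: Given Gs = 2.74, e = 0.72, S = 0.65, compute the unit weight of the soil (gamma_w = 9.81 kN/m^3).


Result: 18.297 kN/m^3

Derivation:
Using gamma = gamma_w * (Gs + S*e) / (1 + e)
Numerator: Gs + S*e = 2.74 + 0.65*0.72 = 3.208
Denominator: 1 + e = 1 + 0.72 = 1.72
gamma = 9.81 * 3.208 / 1.72
gamma = 18.297 kN/m^3


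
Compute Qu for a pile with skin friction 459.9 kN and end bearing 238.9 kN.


Using Qu = Qf + Qb
Qu = 459.9 + 238.9
Qu = 698.8 kN


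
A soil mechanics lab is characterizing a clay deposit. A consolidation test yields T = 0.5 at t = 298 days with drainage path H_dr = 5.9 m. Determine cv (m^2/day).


Using cv = T * H_dr^2 / t
H_dr^2 = 5.9^2 = 34.81
cv = 0.5 * 34.81 / 298
cv = 0.05841 m^2/day


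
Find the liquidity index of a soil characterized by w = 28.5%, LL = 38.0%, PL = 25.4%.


First compute the plasticity index:
PI = LL - PL = 38.0 - 25.4 = 12.6
Then compute the liquidity index:
LI = (w - PL) / PI
LI = (28.5 - 25.4) / 12.6
LI = 0.246


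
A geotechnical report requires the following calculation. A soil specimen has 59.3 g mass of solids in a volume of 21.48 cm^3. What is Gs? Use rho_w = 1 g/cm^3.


Using Gs = m_s / (V_s * rho_w)
Since rho_w = 1 g/cm^3:
Gs = 59.3 / 21.48
Gs = 2.761


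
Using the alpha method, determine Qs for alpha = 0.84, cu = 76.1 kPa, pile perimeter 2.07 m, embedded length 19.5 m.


Using Qs = alpha * cu * perimeter * L
Qs = 0.84 * 76.1 * 2.07 * 19.5
Qs = 2580.29 kN


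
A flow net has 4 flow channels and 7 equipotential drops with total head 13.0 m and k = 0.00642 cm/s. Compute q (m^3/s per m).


Convert k to m/s for unit consistency with H:
k = 0.00642 cm/s = 0.00642 / 100 m/s = 6.42e-05 m/s
Using q = k * H * Nf / Nd
Nf / Nd = 4 / 7 = 0.5714
q = 6.42e-05 * 13.0 * 0.5714
q = 0.0004769 m^3/s per m


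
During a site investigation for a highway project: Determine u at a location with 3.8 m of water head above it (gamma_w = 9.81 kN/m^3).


Result: 37.28 kPa

Derivation:
Using u = gamma_w * h_w
u = 9.81 * 3.8
u = 37.28 kPa


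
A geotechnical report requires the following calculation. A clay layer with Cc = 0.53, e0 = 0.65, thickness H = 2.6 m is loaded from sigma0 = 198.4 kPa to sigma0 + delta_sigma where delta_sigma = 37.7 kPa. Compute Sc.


Using Sc = Cc * H / (1 + e0) * log10((sigma0 + delta_sigma) / sigma0)
Stress ratio = (198.4 + 37.7) / 198.4 = 1.19002
log10(1.19002) = 0.0755543
Cc * H / (1 + e0) = 0.53 * 2.6 / (1 + 0.65) = 0.835152
Sc = 0.835152 * 0.0755543
Sc = 0.0631 m


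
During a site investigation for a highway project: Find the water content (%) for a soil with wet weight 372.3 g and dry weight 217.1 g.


Using w = (m_wet - m_dry) / m_dry * 100
m_wet - m_dry = 372.3 - 217.1 = 155.2 g
w = 155.2 / 217.1 * 100
w = 71.49 %


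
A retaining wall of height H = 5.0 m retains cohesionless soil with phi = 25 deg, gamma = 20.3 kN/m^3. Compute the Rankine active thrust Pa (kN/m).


Compute active earth pressure coefficient:
Ka = tan^2(45 - phi/2) = tan^2(32.5) = 0.405859
Compute active force:
Pa = 0.5 * Ka * gamma * H^2
Pa = 0.5 * 0.405859 * 20.3 * 5.0^2
Pa = 102.99 kN/m


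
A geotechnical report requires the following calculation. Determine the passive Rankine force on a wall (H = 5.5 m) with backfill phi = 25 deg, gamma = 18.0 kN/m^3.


Compute passive earth pressure coefficient:
Kp = tan^2(45 + phi/2) = tan^2(57.5) = 2.463913
Compute passive force:
Pp = 0.5 * Kp * gamma * H^2
Pp = 0.5 * 2.463913 * 18.0 * 5.5^2
Pp = 670.8 kN/m


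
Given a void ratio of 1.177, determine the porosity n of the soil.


Using the relation n = e / (1 + e)
n = 1.177 / (1 + 1.177)
n = 1.177 / 2.177
n = 0.5407


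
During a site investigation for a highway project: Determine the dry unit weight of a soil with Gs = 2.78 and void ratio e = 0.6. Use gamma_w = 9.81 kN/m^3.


Result: 17.045 kN/m^3

Derivation:
Using gamma_d = Gs * gamma_w / (1 + e)
gamma_d = 2.78 * 9.81 / (1 + 0.6)
gamma_d = 2.78 * 9.81 / 1.6
gamma_d = 17.045 kN/m^3


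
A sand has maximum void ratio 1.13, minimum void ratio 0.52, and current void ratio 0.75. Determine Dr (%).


Using Dr = (e_max - e) / (e_max - e_min) * 100
e_max - e = 1.13 - 0.75 = 0.38
e_max - e_min = 1.13 - 0.52 = 0.61
Dr = 0.38 / 0.61 * 100
Dr = 62.3 %


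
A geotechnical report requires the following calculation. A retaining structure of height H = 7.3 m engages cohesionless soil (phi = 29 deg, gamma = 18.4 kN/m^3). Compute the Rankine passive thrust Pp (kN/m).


Result: 1412.98 kN/m

Derivation:
Compute passive earth pressure coefficient:
Kp = tan^2(45 + phi/2) = tan^2(59.5) = 2.88206
Compute passive force:
Pp = 0.5 * Kp * gamma * H^2
Pp = 0.5 * 2.88206 * 18.4 * 7.3^2
Pp = 1412.98 kN/m


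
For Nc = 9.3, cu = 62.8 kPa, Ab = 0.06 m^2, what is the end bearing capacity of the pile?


Using Qb = Nc * cu * Ab
Qb = 9.3 * 62.8 * 0.06
Qb = 35.04 kN


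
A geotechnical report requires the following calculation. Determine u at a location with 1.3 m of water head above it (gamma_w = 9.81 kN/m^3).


Using u = gamma_w * h_w
u = 9.81 * 1.3
u = 12.75 kPa


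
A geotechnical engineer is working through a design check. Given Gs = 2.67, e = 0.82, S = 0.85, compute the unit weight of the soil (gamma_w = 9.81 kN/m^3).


Using gamma = gamma_w * (Gs + S*e) / (1 + e)
Numerator: Gs + S*e = 2.67 + 0.85*0.82 = 3.367
Denominator: 1 + e = 1 + 0.82 = 1.82
gamma = 9.81 * 3.367 / 1.82
gamma = 18.148 kN/m^3


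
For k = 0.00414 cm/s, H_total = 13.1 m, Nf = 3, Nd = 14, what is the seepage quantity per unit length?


Result: 0.0001162 m^3/s per m

Derivation:
Convert k to m/s for unit consistency with H:
k = 0.00414 cm/s = 0.00414 / 100 m/s = 4.14e-05 m/s
Using q = k * H * Nf / Nd
Nf / Nd = 3 / 14 = 0.2143
q = 4.14e-05 * 13.1 * 0.2143
q = 0.0001162 m^3/s per m


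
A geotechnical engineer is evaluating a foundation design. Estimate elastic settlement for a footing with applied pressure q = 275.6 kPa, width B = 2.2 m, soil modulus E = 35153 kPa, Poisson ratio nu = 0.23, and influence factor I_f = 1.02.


Using Se = q * B * (1 - nu^2) * I_f / E
1 - nu^2 = 1 - 0.23^2 = 0.9471
Se = 275.6 * 2.2 * 0.9471 * 1.02 / 35153
Se = 0.016662 m
Convert to mm: Se = 0.016662 * 1000 = 16.662 mm


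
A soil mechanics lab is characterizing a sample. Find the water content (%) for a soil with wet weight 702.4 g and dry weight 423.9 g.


Result: 65.7 %

Derivation:
Using w = (m_wet - m_dry) / m_dry * 100
m_wet - m_dry = 702.4 - 423.9 = 278.5 g
w = 278.5 / 423.9 * 100
w = 65.7 %


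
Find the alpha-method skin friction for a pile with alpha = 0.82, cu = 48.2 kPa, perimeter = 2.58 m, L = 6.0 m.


Using Qs = alpha * cu * perimeter * L
Qs = 0.82 * 48.2 * 2.58 * 6.0
Qs = 611.83 kN
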